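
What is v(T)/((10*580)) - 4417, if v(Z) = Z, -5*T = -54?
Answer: -64046473/14500 ≈ -4417.0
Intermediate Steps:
T = 54/5 (T = -1/5*(-54) = 54/5 ≈ 10.800)
v(T)/((10*580)) - 4417 = 54/(5*((10*580))) - 4417 = (54/5)/5800 - 4417 = (54/5)*(1/5800) - 4417 = 27/14500 - 4417 = -64046473/14500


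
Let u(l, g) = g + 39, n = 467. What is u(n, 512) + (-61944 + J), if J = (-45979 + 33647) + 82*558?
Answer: -27969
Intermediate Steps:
J = 33424 (J = -12332 + 45756 = 33424)
u(l, g) = 39 + g
u(n, 512) + (-61944 + J) = (39 + 512) + (-61944 + 33424) = 551 - 28520 = -27969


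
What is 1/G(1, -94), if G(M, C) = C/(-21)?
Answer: 21/94 ≈ 0.22340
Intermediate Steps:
G(M, C) = -C/21 (G(M, C) = C*(-1/21) = -C/21)
1/G(1, -94) = 1/(-1/21*(-94)) = 1/(94/21) = 21/94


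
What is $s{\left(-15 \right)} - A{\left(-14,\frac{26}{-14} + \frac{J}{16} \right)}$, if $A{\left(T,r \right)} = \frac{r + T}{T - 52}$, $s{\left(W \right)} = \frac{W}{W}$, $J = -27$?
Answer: $\frac{1809}{2464} \approx 0.73417$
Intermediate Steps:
$s{\left(W \right)} = 1$
$A{\left(T,r \right)} = \frac{T + r}{-52 + T}$
$s{\left(-15 \right)} - A{\left(-14,\frac{26}{-14} + \frac{J}{16} \right)} = 1 - \frac{-14 + \left(\frac{26}{-14} - \frac{27}{16}\right)}{-52 - 14} = 1 - \frac{-14 + \left(26 \left(- \frac{1}{14}\right) - \frac{27}{16}\right)}{-66} = 1 - - \frac{-14 - \frac{397}{112}}{66} = 1 - \left(- \frac{1}{66}\right) \left(- \frac{1965}{112}\right) = 1 - \frac{655}{2464} = \frac{1809}{2464}$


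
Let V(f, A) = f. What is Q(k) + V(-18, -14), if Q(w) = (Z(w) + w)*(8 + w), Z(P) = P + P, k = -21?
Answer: 801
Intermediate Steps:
Z(P) = 2*P
Q(w) = 3*w*(8 + w) (Q(w) = (2*w + w)*(8 + w) = (3*w)*(8 + w) = 3*w*(8 + w))
Q(k) + V(-18, -14) = 3*(-21)*(8 - 21) - 18 = 3*(-21)*(-13) - 18 = 819 - 18 = 801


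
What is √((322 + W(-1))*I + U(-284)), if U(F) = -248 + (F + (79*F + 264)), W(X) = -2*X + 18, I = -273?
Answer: I*√116070 ≈ 340.69*I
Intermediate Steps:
W(X) = 18 - 2*X
U(F) = 16 + 80*F (U(F) = -248 + (F + (264 + 79*F)) = -248 + (264 + 80*F) = 16 + 80*F)
√((322 + W(-1))*I + U(-284)) = √((322 + (18 - 2*(-1)))*(-273) + (16 + 80*(-284))) = √((322 + (18 + 2))*(-273) + (16 - 22720)) = √((322 + 20)*(-273) - 22704) = √(342*(-273) - 22704) = √(-93366 - 22704) = √(-116070) = I*√116070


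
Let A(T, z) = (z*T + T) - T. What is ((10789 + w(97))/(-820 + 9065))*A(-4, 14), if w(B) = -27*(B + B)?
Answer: -310856/8245 ≈ -37.702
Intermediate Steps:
w(B) = -54*B
A(T, z) = T*z (A(T, z) = (T*z + T) - T = (T + T*z) - T = T*z)
((10789 + w(97))/(-820 + 9065))*A(-4, 14) = ((10789 - 54*97)/(-820 + 9065))*(-4*14) = ((10789 - 5238)/8245)*(-56) = (5551*(1/8245))*(-56) = (5551/8245)*(-56) = -310856/8245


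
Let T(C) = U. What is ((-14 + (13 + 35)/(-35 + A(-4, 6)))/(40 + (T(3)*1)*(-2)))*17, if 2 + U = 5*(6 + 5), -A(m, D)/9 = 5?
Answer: 1241/330 ≈ 3.7606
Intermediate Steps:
A(m, D) = -45 (A(m, D) = -9*5 = -45)
U = 53 (U = -2 + 5*(6 + 5) = -2 + 5*11 = -2 + 55 = 53)
T(C) = 53
((-14 + (13 + 35)/(-35 + A(-4, 6)))/(40 + (T(3)*1)*(-2)))*17 = ((-14 + (13 + 35)/(-35 - 45))/(40 + (53*1)*(-2)))*17 = ((-14 + 48/(-80))/(40 + 53*(-2)))*17 = ((-14 + 48*(-1/80))/(40 - 106))*17 = ((-14 - ⅗)/(-66))*17 = -73/5*(-1/66)*17 = (73/330)*17 = 1241/330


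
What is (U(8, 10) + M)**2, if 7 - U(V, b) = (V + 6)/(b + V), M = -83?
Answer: 477481/81 ≈ 5894.8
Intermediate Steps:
U(V, b) = 7 - (6 + V)/(V + b) (U(V, b) = 7 - (V + 6)/(b + V) = 7 - (6 + V)/(V + b))
(U(8, 10) + M)**2 = ((-6 + 6*8 + 7*10)/(8 + 10) - 83)**2 = ((-6 + 48 + 70)/18 - 83)**2 = ((1/18)*112 - 83)**2 = (56/9 - 83)**2 = (-691/9)**2 = 477481/81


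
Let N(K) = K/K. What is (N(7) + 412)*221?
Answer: 91273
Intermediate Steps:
N(K) = 1
(N(7) + 412)*221 = (1 + 412)*221 = 413*221 = 91273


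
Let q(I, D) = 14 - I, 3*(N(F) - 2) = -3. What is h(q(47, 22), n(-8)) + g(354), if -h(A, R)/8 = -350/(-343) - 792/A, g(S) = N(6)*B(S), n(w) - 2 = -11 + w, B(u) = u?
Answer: 7538/49 ≈ 153.84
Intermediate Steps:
N(F) = 1 (N(F) = 2 + (⅓)*(-3) = 2 - 1 = 1)
n(w) = -9 + w (n(w) = 2 + (-11 + w) = -9 + w)
g(S) = S (g(S) = 1*S = S)
h(A, R) = -400/49 + 6336/A (h(A, R) = -8*(-350/(-343) - 792/A) = -8*(-350*(-1/343) - 792/A) = -8*(50/49 - 792/A) = -400/49 + 6336/A)
h(q(47, 22), n(-8)) + g(354) = (-400/49 + 6336/(14 - 1*47)) + 354 = (-400/49 + 6336/(14 - 47)) + 354 = (-400/49 + 6336/(-33)) + 354 = (-400/49 + 6336*(-1/33)) + 354 = (-400/49 - 192) + 354 = -9808/49 + 354 = 7538/49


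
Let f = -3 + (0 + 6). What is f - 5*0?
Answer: 3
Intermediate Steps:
f = 3 (f = -3 + 6 = 3)
f - 5*0 = 3 - 5*0 = 3 + 0 = 3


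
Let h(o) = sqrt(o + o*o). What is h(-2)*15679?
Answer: 15679*sqrt(2) ≈ 22173.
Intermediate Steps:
h(o) = sqrt(o + o**2)
h(-2)*15679 = sqrt(-2*(1 - 2))*15679 = sqrt(-2*(-1))*15679 = sqrt(2)*15679 = 15679*sqrt(2)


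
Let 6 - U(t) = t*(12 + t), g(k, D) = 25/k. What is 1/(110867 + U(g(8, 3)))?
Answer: 64/7092847 ≈ 9.0232e-6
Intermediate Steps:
U(t) = 6 - t*(12 + t)
1/(110867 + U(g(8, 3))) = 1/(110867 + (6 - (25/8)² - 300/8)) = 1/(110867 + (6 - (25*(⅛))² - 300/8)) = 1/(110867 + (6 - (25/8)² - 12*25/8)) = 1/(110867 + (6 - 1*625/64 - 75/2)) = 1/(110867 + (6 - 625/64 - 75/2)) = 1/(110867 - 2641/64) = 1/(7092847/64) = 64/7092847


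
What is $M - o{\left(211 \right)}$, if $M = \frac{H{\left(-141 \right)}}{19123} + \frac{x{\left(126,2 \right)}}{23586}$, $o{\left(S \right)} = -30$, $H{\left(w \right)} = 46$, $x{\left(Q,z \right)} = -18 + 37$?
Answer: $\frac{13532500633}{451035078} \approx 30.003$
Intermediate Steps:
$x{\left(Q,z \right)} = 19$
$M = \frac{1448293}{451035078}$ ($M = \frac{46}{19123} + \frac{19}{23586} = \frac{1448293}{451035078} \approx 0.003211$)
$M - o{\left(211 \right)} = \frac{1448293}{451035078} - -30 = \frac{1448293}{451035078} + 30 = \frac{13532500633}{451035078}$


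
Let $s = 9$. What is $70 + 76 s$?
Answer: $754$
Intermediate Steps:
$70 + 76 s = 70 + 76 \cdot 9 = 70 + 684 = 754$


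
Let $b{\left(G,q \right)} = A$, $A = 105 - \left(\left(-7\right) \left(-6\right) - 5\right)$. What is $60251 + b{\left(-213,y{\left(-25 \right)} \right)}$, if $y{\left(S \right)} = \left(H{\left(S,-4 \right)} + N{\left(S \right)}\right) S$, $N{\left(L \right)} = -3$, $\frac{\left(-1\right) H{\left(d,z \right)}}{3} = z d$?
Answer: $60319$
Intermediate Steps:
$H{\left(d,z \right)} = - 3 d z$ ($H{\left(d,z \right)} = - 3 z d = - 3 d z$)
$y{\left(S \right)} = S \left(-3 + 12 S\right)$ ($y{\left(S \right)} = \left(\left(-3\right) S \left(-4\right) - 3\right) S = \left(12 S - 3\right) S = \left(-3 + 12 S\right) S = S \left(-3 + 12 S\right)$)
$A = 68$ ($A = 105 - \left(42 - 5\right) = 105 - 37 = 68$)
$b{\left(G,q \right)} = 68$
$60251 + b{\left(-213,y{\left(-25 \right)} \right)} = 60251 + 68 = 60319$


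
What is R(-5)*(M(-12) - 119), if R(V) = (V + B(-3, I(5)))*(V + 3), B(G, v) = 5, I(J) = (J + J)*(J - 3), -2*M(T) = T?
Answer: 0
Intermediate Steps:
M(T) = -T/2
I(J) = 2*J*(-3 + J) (I(J) = (2*J)*(-3 + J) = 2*J*(-3 + J))
R(V) = (3 + V)*(5 + V) (R(V) = (V + 5)*(V + 3) = (5 + V)*(3 + V) = (3 + V)*(5 + V))
R(-5)*(M(-12) - 119) = (15 + (-5)² + 8*(-5))*(-½*(-12) - 119) = (15 + 25 - 40)*(6 - 119) = 0*(-113) = 0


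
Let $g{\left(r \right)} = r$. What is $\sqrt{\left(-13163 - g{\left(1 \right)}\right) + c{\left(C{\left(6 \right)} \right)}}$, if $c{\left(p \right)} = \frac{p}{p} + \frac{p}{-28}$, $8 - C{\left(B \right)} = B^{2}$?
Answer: $i \sqrt{13162} \approx 114.73 i$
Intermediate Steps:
$C{\left(B \right)} = 8 - B^{2}$
$c{\left(p \right)} = 1 - \frac{p}{28}$ ($c{\left(p \right)} = 1 + p \left(- \frac{1}{28}\right) = 1 - \frac{p}{28}$)
$\sqrt{\left(-13163 - g{\left(1 \right)}\right) + c{\left(C{\left(6 \right)} \right)}} = \sqrt{\left(-13163 - 1\right) + \left(1 - \frac{8 - 6^{2}}{28}\right)} = \sqrt{\left(-13163 - 1\right) + \left(1 - \frac{8 - 36}{28}\right)} = \sqrt{-13164 + \left(1 - \frac{8 - 36}{28}\right)} = \sqrt{-13164 + \left(1 - -1\right)} = \sqrt{-13164 + \left(1 + 1\right)} = \sqrt{-13164 + 2} = \sqrt{-13162} = i \sqrt{13162}$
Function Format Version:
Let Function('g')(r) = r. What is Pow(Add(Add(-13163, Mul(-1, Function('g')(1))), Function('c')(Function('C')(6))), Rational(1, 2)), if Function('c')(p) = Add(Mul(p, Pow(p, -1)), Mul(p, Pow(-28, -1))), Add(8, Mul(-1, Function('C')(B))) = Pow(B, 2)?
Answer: Mul(I, Pow(13162, Rational(1, 2))) ≈ Mul(114.73, I)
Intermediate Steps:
Function('C')(B) = Add(8, Mul(-1, Pow(B, 2)))
Function('c')(p) = Add(1, Mul(Rational(-1, 28), p)) (Function('c')(p) = Add(1, Mul(p, Rational(-1, 28))) = Add(1, Mul(Rational(-1, 28), p)))
Pow(Add(Add(-13163, Mul(-1, Function('g')(1))), Function('c')(Function('C')(6))), Rational(1, 2)) = Pow(Add(Add(-13163, Mul(-1, 1)), Add(1, Mul(Rational(-1, 28), Add(8, Mul(-1, Pow(6, 2)))))), Rational(1, 2)) = Pow(Add(Add(-13163, -1), Add(1, Mul(Rational(-1, 28), Add(8, Mul(-1, 36))))), Rational(1, 2)) = Pow(Add(-13164, Add(1, Mul(Rational(-1, 28), Add(8, -36)))), Rational(1, 2)) = Pow(Add(-13164, Add(1, Mul(Rational(-1, 28), -28))), Rational(1, 2)) = Pow(Add(-13164, Add(1, 1)), Rational(1, 2)) = Pow(Add(-13164, 2), Rational(1, 2)) = Pow(-13162, Rational(1, 2)) = Mul(I, Pow(13162, Rational(1, 2)))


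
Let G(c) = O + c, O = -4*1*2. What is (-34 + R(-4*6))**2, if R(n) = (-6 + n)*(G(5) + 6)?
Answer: 15376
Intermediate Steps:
O = -8 (O = -4*2 = -8)
G(c) = -8 + c
R(n) = -18 + 3*n (R(n) = (-6 + n)*((-8 + 5) + 6) = (-6 + n)*(-3 + 6) = (-6 + n)*3 = -18 + 3*n)
(-34 + R(-4*6))**2 = (-34 + (-18 + 3*(-4*6)))**2 = (-34 + (-18 + 3*(-24)))**2 = (-34 + (-18 - 72))**2 = (-34 - 90)**2 = (-124)**2 = 15376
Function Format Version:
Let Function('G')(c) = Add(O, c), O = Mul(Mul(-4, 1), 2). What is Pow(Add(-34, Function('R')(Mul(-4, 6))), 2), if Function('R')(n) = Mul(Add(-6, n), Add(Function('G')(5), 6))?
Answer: 15376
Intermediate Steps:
O = -8 (O = Mul(-4, 2) = -8)
Function('G')(c) = Add(-8, c)
Function('R')(n) = Add(-18, Mul(3, n)) (Function('R')(n) = Mul(Add(-6, n), Add(Add(-8, 5), 6)) = Mul(Add(-6, n), Add(-3, 6)) = Mul(Add(-6, n), 3) = Add(-18, Mul(3, n)))
Pow(Add(-34, Function('R')(Mul(-4, 6))), 2) = Pow(Add(-34, Add(-18, Mul(3, Mul(-4, 6)))), 2) = Pow(Add(-34, Add(-18, Mul(3, -24))), 2) = Pow(Add(-34, Add(-18, -72)), 2) = Pow(Add(-34, -90), 2) = Pow(-124, 2) = 15376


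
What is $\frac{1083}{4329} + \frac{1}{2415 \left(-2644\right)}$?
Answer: $\frac{256119713}{1023770020} \approx 0.25017$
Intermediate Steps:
$\frac{1083}{4329} + \frac{1}{2415 \left(-2644\right)} = 1083 \cdot \frac{1}{4329} + \frac{1}{2415} \left(- \frac{1}{2644}\right) = \frac{361}{1443} - \frac{1}{6385260} = \frac{256119713}{1023770020}$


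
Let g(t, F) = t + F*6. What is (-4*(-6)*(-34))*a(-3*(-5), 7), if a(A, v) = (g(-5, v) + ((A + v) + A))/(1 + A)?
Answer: -3774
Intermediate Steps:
g(t, F) = t + 6*F
a(A, v) = (-5 + 2*A + 7*v)/(1 + A) (a(A, v) = ((-5 + 6*v) + ((A + v) + A))/(1 + A) = ((-5 + 6*v) + (v + 2*A))/(1 + A) = (-5 + 2*A + 7*v)/(1 + A))
(-4*(-6)*(-34))*a(-3*(-5), 7) = (-4*(-6)*(-34))*((-5 + 2*(-3*(-5)) + 7*7)/(1 - 3*(-5))) = (24*(-34))*((-5 + 2*15 + 49)/(1 + 15)) = -816*(-5 + 30 + 49)/16 = -51*74 = -816*37/8 = -3774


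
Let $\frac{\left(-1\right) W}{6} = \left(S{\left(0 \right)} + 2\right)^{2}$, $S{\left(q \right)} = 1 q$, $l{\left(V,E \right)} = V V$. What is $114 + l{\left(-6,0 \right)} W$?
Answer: $-750$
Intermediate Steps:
$l{\left(V,E \right)} = V^{2}$
$S{\left(q \right)} = q$
$W = -24$ ($W = - 6 \left(0 + 2\right)^{2} = - 6 \cdot 2^{2} = \left(-6\right) 4 = -24$)
$114 + l{\left(-6,0 \right)} W = 114 + \left(-6\right)^{2} \left(-24\right) = 114 + 36 \left(-24\right) = 114 - 864 = -750$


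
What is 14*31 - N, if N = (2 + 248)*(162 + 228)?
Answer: -97066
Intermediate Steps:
N = 97500 (N = 250*390 = 97500)
14*31 - N = 14*31 - 1*97500 = 434 - 97500 = -97066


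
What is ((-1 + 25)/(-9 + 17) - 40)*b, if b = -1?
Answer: 37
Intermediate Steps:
((-1 + 25)/(-9 + 17) - 40)*b = ((-1 + 25)/(-9 + 17) - 40)*(-1) = (24/8 - 40)*(-1) = (24*(1/8) - 40)*(-1) = (3 - 40)*(-1) = -37*(-1) = 37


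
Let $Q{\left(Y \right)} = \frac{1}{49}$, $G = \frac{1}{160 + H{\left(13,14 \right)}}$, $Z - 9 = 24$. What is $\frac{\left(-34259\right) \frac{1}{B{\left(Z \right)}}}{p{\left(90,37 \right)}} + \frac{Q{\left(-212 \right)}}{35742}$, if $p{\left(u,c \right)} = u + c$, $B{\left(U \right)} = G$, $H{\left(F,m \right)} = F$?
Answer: $- \frac{10379960853779}{222422466} \approx -46668.0$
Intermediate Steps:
$Z = 33$ ($Z = 9 + 24 = 33$)
$G = \frac{1}{173}$ ($G = \frac{1}{160 + 13} = \frac{1}{173} \approx 0.0057803$)
$B{\left(U \right)} = \frac{1}{173}$
$Q{\left(Y \right)} = \frac{1}{49}$
$p{\left(u,c \right)} = c + u$
$\frac{\left(-34259\right) \frac{1}{B{\left(Z \right)}}}{p{\left(90,37 \right)}} + \frac{Q{\left(-212 \right)}}{35742} = \frac{\left(-34259\right) \frac{1}{\frac{1}{173}}}{37 + 90} + \frac{1}{49 \cdot 35742} = \frac{\left(-34259\right) 173}{127} + \frac{1}{49} \cdot \frac{1}{35742} = \left(-5926807\right) \frac{1}{127} + \frac{1}{1751358} = - \frac{5926807}{127} + \frac{1}{1751358} = - \frac{10379960853779}{222422466}$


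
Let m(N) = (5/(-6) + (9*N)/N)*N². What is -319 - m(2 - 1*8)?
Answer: -613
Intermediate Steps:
m(N) = 49*N²/6 (m(N) = (5*(-⅙) + 9)*N² = (-⅚ + 9)*N² = 49*N²/6)
-319 - m(2 - 1*8) = -319 - 49*(2 - 1*8)²/6 = -319 - 49*(2 - 8)²/6 = -319 - 49*(-6)²/6 = -319 - 49*36/6 = -319 - 1*294 = -319 - 294 = -613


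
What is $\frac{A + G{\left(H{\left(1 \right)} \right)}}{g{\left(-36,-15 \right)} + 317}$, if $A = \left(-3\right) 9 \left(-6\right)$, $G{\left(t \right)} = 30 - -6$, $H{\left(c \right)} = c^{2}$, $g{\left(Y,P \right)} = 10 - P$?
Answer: $\frac{11}{19} \approx 0.57895$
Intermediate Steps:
$G{\left(t \right)} = 36$ ($G{\left(t \right)} = 30 + 6 = 36$)
$A = 162$ ($A = \left(-27\right) \left(-6\right) = 162$)
$\frac{A + G{\left(H{\left(1 \right)} \right)}}{g{\left(-36,-15 \right)} + 317} = \frac{162 + 36}{\left(10 - -15\right) + 317} = \frac{198}{\left(10 + 15\right) + 317} = \frac{198}{25 + 317} = \frac{198}{342} = 198 \cdot \frac{1}{342} = \frac{11}{19}$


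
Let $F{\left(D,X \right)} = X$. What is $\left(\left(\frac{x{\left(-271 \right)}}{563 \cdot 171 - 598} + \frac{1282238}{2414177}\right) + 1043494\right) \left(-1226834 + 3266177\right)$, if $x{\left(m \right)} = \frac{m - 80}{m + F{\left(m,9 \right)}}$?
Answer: $\frac{128780267870058834863540361}{60515812732450} \approx 2.128 \cdot 10^{12}$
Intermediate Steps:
$x{\left(m \right)} = \frac{-80 + m}{9 + m}$ ($x{\left(m \right)} = \frac{m - 80}{m + 9} = \frac{-80 + m}{9 + m}$)
$\left(\left(\frac{x{\left(-271 \right)}}{563 \cdot 171 - 598} + \frac{1282238}{2414177}\right) + 1043494\right) \left(-1226834 + 3266177\right) = \left(\left(\frac{\frac{1}{9 - 271} \left(-80 - 271\right)}{563 \cdot 171 - 598} + \frac{1282238}{2414177}\right) + 1043494\right) \left(-1226834 + 3266177\right) = \left(\left(\frac{\frac{1}{-262} \left(-351\right)}{96273 - 598} + 1282238 \cdot \frac{1}{2414177}\right) + 1043494\right) 2039343 = \left(\left(\frac{\left(- \frac{1}{262}\right) \left(-351\right)}{95675} + \frac{1282238}{2414177}\right) + 1043494\right) 2039343 = \left(\left(\frac{351}{262} \cdot \frac{1}{95675} + \frac{1282238}{2414177}\right) + 1043494\right) 2039343 = \left(\left(\frac{351}{25066850} + \frac{1282238}{2414177}\right) + 1043494\right) 2039343 = \left(\frac{32142514986427}{60515812732450} + 1043494\right) 2039343 = \frac{63147919633950166727}{60515812732450} \cdot 2039343 = \frac{128780267870058834863540361}{60515812732450}$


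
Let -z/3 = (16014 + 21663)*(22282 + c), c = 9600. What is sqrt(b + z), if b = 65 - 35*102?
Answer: I*sqrt(3603657847) ≈ 60031.0*I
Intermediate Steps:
b = -3505 (b = 65 - 3570 = -3505)
z = -3603654342 (z = -3*(16014 + 21663)*(22282 + 9600) = -113031*31882 = -3*1201218114 = -3603654342)
sqrt(b + z) = sqrt(-3505 - 3603654342) = sqrt(-3603657847) = I*sqrt(3603657847)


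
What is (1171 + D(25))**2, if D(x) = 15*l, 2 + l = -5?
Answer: 1136356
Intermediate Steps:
l = -7 (l = -2 - 5 = -7)
D(x) = -105 (D(x) = 15*(-7) = -105)
(1171 + D(25))**2 = (1171 - 105)**2 = 1066**2 = 1136356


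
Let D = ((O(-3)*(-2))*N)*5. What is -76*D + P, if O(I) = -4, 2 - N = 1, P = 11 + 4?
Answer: -3025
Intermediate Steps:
P = 15
N = 1 (N = 2 - 1*1 = 2 - 1 = 1)
D = 40 (D = (-4*(-2)*1)*5 = (8*1)*5 = 8*5 = 40)
-76*D + P = -76*40 + 15 = -3040 + 15 = -3025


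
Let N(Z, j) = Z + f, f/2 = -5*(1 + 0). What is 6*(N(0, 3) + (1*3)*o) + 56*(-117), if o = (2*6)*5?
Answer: -5532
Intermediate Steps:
f = -10 (f = 2*(-5*(1 + 0)) = 2*(-5*1) = 2*(-5) = -10)
N(Z, j) = -10 + Z (N(Z, j) = Z - 10 = -10 + Z)
o = 60 (o = 12*5 = 60)
6*(N(0, 3) + (1*3)*o) + 56*(-117) = 6*((-10 + 0) + (1*3)*60) + 56*(-117) = 6*(-10 + 3*60) - 6552 = 6*(-10 + 180) - 6552 = 6*170 - 6552 = 1020 - 6552 = -5532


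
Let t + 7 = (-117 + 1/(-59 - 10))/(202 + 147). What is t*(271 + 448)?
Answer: -127004879/24081 ≈ -5274.1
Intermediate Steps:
t = -176641/24081 (t = -7 + (-117 + 1/(-59 - 10))/(202 + 147) = -7 + (-117 + 1/(-69))/349 = -7 + (-117 - 1/69)*(1/349) = -7 - 8074/69*1/349 = -7 - 8074/24081 = -176641/24081 ≈ -7.3353)
t*(271 + 448) = -176641*(271 + 448)/24081 = -176641/24081*719 = -127004879/24081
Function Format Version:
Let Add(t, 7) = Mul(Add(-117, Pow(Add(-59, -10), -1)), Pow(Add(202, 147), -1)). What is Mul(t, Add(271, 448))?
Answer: Rational(-127004879, 24081) ≈ -5274.1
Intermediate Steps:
t = Rational(-176641, 24081) (t = Add(-7, Mul(Add(-117, Pow(Add(-59, -10), -1)), Pow(Add(202, 147), -1))) = Add(-7, Mul(Add(-117, Pow(-69, -1)), Pow(349, -1))) = Add(-7, Mul(Add(-117, Rational(-1, 69)), Rational(1, 349))) = Add(-7, Mul(Rational(-8074, 69), Rational(1, 349))) = Add(-7, Rational(-8074, 24081)) = Rational(-176641, 24081) ≈ -7.3353)
Mul(t, Add(271, 448)) = Mul(Rational(-176641, 24081), Add(271, 448)) = Mul(Rational(-176641, 24081), 719) = Rational(-127004879, 24081)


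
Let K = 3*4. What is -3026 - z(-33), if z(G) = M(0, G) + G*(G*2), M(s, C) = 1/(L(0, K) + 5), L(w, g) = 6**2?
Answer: -213365/41 ≈ -5204.0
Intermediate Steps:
K = 12
L(w, g) = 36
M(s, C) = 1/41 (M(s, C) = 1/(36 + 5) = 1/41)
z(G) = 1/41 + 2*G**2 (z(G) = 1/41 + G*(G*2) = 1/41 + G*(2*G) = 1/41 + 2*G**2)
-3026 - z(-33) = -3026 - (1/41 + 2*(-33)**2) = -3026 - (1/41 + 2*1089) = -3026 - (1/41 + 2178) = -3026 - 1*89299/41 = -3026 - 89299/41 = -213365/41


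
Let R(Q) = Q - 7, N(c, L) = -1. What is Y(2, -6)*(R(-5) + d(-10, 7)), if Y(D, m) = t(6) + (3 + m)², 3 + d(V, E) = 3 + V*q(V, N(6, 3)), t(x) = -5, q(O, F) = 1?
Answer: -88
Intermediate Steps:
R(Q) = -7 + Q
d(V, E) = V (d(V, E) = -3 + (3 + V*1) = -3 + (3 + V) = V)
Y(D, m) = -5 + (3 + m)²
Y(2, -6)*(R(-5) + d(-10, 7)) = (-5 + (3 - 6)²)*((-7 - 5) - 10) = (-5 + (-3)²)*(-12 - 10) = (-5 + 9)*(-22) = 4*(-22) = -88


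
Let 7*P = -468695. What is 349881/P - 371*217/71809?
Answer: -213605461468/33656519255 ≈ -6.3466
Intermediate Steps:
P = -468695/7 (P = (⅐)*(-468695) = -468695/7 ≈ -66956.)
349881/P - 371*217/71809 = 349881/(-468695/7) - 371*217/71809 = 349881*(-7/468695) - 80507*1/71809 = -2449167/468695 - 80507/71809 = -213605461468/33656519255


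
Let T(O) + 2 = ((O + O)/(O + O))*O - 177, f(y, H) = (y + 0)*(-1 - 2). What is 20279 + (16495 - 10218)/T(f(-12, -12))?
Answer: 2893620/143 ≈ 20235.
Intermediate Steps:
f(y, H) = -3*y (f(y, H) = y*(-3) = -3*y)
T(O) = -179 + O (T(O) = -2 + (((O + O)/(O + O))*O - 177) = -2 + (((2*O)/((2*O)))*O - 177) = -2 + (((2*O)*(1/(2*O)))*O - 177) = -2 + (1*O - 177) = -2 + (O - 177) = -2 + (-177 + O) = -179 + O)
20279 + (16495 - 10218)/T(f(-12, -12)) = 20279 + (16495 - 10218)/(-179 - 3*(-12)) = 20279 + 6277/(-179 + 36) = 20279 + 6277/(-143) = 20279 + 6277*(-1/143) = 20279 - 6277/143 = 2893620/143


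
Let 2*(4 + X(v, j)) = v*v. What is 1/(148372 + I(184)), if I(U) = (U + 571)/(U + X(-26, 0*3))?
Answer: 518/76857451 ≈ 6.7397e-6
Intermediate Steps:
X(v, j) = -4 + v²/2 (X(v, j) = -4 + (v*v)/2 = -4 + v²/2)
I(U) = (571 + U)/(334 + U) (I(U) = (U + 571)/(U + (-4 + (½)*(-26)²)) = (571 + U)/(U + (-4 + (½)*676)) = (571 + U)/(U + (-4 + 338)) = (571 + U)/(U + 334) = (571 + U)/(334 + U))
1/(148372 + I(184)) = 1/(148372 + (571 + 184)/(334 + 184)) = 1/(148372 + 755/518) = 1/(76857451/518) = 518/76857451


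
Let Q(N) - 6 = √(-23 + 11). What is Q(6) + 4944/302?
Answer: 3378/151 + 2*I*√3 ≈ 22.371 + 3.4641*I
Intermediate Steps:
Q(N) = 6 + 2*I*√3 (Q(N) = 6 + √(-23 + 11) = 6 + √(-12) = 6 + 2*I*√3)
Q(6) + 4944/302 = (6 + 2*I*√3) + 4944/302 = (6 + 2*I*√3) + 4944*(1/302) = (6 + 2*I*√3) + 2472/151 = 3378/151 + 2*I*√3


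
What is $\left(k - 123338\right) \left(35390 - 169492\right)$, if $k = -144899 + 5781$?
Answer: $35195874512$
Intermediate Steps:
$k = -139118$
$\left(k - 123338\right) \left(35390 - 169492\right) = \left(-139118 - 123338\right) \left(35390 - 169492\right) = \left(-262456\right) \left(-134102\right) = 35195874512$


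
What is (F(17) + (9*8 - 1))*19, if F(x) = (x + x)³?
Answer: 748125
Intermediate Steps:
F(x) = 8*x³ (F(x) = (2*x)³ = 8*x³)
(F(17) + (9*8 - 1))*19 = (8*17³ + (9*8 - 1))*19 = (8*4913 + (72 - 1))*19 = (39304 + 71)*19 = 39375*19 = 748125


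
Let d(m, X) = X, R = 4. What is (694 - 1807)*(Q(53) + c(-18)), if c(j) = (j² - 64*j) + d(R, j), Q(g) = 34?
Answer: -1660596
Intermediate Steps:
c(j) = j² - 63*j (c(j) = (j² - 64*j) + j = j² - 63*j)
(694 - 1807)*(Q(53) + c(-18)) = (694 - 1807)*(34 - 18*(-63 - 18)) = -1113*(34 - 18*(-81)) = -1113*(34 + 1458) = -1113*1492 = -1660596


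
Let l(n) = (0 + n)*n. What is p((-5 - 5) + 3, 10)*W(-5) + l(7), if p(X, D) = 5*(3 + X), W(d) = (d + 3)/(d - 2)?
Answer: 303/7 ≈ 43.286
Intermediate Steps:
l(n) = n² (l(n) = n*n = n²)
W(d) = (3 + d)/(-2 + d)
p(X, D) = 15 + 5*X
p((-5 - 5) + 3, 10)*W(-5) + l(7) = (15 + 5*((-5 - 5) + 3))*((3 - 5)/(-2 - 5)) + 7² = (15 + 5*(-10 + 3))*(-2/(-7)) + 49 = (15 + 5*(-7))*(-⅐*(-2)) + 49 = (15 - 35)*(2/7) + 49 = -20*2/7 + 49 = -40/7 + 49 = 303/7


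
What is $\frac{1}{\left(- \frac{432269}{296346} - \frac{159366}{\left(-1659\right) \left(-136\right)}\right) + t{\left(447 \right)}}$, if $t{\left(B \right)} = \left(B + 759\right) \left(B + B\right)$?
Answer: $\frac{5571897492}{6007407224419897} \approx 9.275 \cdot 10^{-7}$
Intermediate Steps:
$t{\left(B \right)} = 2 B \left(759 + B\right)$ ($t{\left(B \right)} = \left(759 + B\right) 2 B = 2 B \left(759 + B\right)$)
$\frac{1}{\left(- \frac{432269}{296346} - \frac{159366}{\left(-1659\right) \left(-136\right)}\right) + t{\left(447 \right)}} = \frac{1}{\left(- \frac{432269}{296346} - \frac{159366}{\left(-1659\right) \left(-136\right)}\right) + 2 \cdot 447 \left(759 + 447\right)} = \frac{1}{\left(\left(-432269\right) \frac{1}{296346} - \frac{159366}{225624}\right) + 2 \cdot 447 \cdot 1206} = \frac{1}{\left(- \frac{432269}{296346} - \frac{26561}{37604}\right) + 1078164} = \frac{1}{- \frac{12063144791}{5571897492} + 1078164} = \frac{1}{\frac{6007407224419897}{5571897492}} = \frac{5571897492}{6007407224419897}$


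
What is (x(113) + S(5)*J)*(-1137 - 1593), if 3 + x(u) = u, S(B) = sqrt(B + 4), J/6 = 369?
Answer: -18432960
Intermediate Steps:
J = 2214 (J = 6*369 = 2214)
S(B) = sqrt(4 + B)
x(u) = -3 + u
(x(113) + S(5)*J)*(-1137 - 1593) = ((-3 + 113) + sqrt(4 + 5)*2214)*(-1137 - 1593) = (110 + sqrt(9)*2214)*(-2730) = (110 + 3*2214)*(-2730) = (110 + 6642)*(-2730) = 6752*(-2730) = -18432960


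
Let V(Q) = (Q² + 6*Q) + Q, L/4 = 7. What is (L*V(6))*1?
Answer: 2184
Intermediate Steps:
L = 28 (L = 4*7 = 28)
V(Q) = Q² + 7*Q
(L*V(6))*1 = (28*(6*(7 + 6)))*1 = (28*(6*13))*1 = (28*78)*1 = 2184*1 = 2184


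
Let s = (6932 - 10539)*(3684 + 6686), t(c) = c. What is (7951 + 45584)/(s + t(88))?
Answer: -53535/37404502 ≈ -0.0014312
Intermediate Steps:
s = -37404590 (s = -3607*10370 = -37404590)
(7951 + 45584)/(s + t(88)) = (7951 + 45584)/(-37404590 + 88) = 53535/(-37404502) = 53535*(-1/37404502) = -53535/37404502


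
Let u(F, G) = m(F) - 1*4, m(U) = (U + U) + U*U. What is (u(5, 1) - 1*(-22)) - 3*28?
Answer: -31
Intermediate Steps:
m(U) = U**2 + 2*U (m(U) = 2*U + U**2 = U**2 + 2*U)
u(F, G) = -4 + F*(2 + F) (u(F, G) = F*(2 + F) - 1*4 = F*(2 + F) - 4 = -4 + F*(2 + F))
(u(5, 1) - 1*(-22)) - 3*28 = ((-4 + 5*(2 + 5)) - 1*(-22)) - 3*28 = ((-4 + 5*7) + 22) - 84 = ((-4 + 35) + 22) - 84 = (31 + 22) - 84 = 53 - 84 = -31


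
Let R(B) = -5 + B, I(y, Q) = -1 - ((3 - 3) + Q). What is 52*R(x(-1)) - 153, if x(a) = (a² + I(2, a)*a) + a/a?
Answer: -309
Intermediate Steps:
I(y, Q) = -1 - Q (I(y, Q) = -1 - (0 + Q) = -1 - Q)
x(a) = 1 + a² + a*(-1 - a) (x(a) = (a² + (-1 - a)*a) + a/a = (a² + a*(-1 - a)) + 1 = 1 + a² + a*(-1 - a))
52*R(x(-1)) - 153 = 52*(-5 + (1 - 1*(-1))) - 153 = 52*(-5 + (1 + 1)) - 153 = 52*(-5 + 2) - 153 = 52*(-3) - 153 = -156 - 153 = -309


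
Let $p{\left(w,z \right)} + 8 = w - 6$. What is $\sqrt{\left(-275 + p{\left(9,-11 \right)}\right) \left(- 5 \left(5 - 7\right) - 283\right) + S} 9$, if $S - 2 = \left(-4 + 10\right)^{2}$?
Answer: $9 \sqrt{76478} \approx 2488.9$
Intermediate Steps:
$p{\left(w,z \right)} = -14 + w$ ($p{\left(w,z \right)} = -8 + \left(w - 6\right) = -8 + \left(-6 + w\right) = -14 + w$)
$S = 38$ ($S = 2 + \left(-4 + 10\right)^{2} = 2 + 6^{2} = 2 + 36 = 38$)
$\sqrt{\left(-275 + p{\left(9,-11 \right)}\right) \left(- 5 \left(5 - 7\right) - 283\right) + S} 9 = \sqrt{\left(-275 + \left(-14 + 9\right)\right) \left(- 5 \left(5 - 7\right) - 283\right) + 38} \cdot 9 = \sqrt{\left(-275 - 5\right) \left(\left(-5\right) \left(-2\right) - 283\right) + 38} \cdot 9 = \sqrt{- 280 \left(10 - 283\right) + 38} \cdot 9 = \sqrt{\left(-280\right) \left(-273\right) + 38} \cdot 9 = \sqrt{76440 + 38} \cdot 9 = \sqrt{76478} \cdot 9 = 9 \sqrt{76478}$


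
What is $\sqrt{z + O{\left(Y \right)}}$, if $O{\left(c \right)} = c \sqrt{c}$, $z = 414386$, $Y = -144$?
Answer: $\sqrt{414386 - 1728 i} \approx 643.73 - 1.342 i$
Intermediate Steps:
$O{\left(c \right)} = c^{\frac{3}{2}}$
$\sqrt{z + O{\left(Y \right)}} = \sqrt{414386 + \left(-144\right)^{\frac{3}{2}}} = \sqrt{414386 - 1728 i}$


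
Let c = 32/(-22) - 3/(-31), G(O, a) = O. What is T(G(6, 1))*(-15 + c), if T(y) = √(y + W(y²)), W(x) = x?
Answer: -5578*√42/341 ≈ -106.01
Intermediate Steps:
c = -463/341 (c = 32*(-1/22) - 3*(-1/31) = -16/11 + 3/31 = -463/341 ≈ -1.3578)
T(y) = √(y + y²)
T(G(6, 1))*(-15 + c) = √(6*(1 + 6))*(-15 - 463/341) = √(6*7)*(-5578/341) = √42*(-5578/341) = -5578*√42/341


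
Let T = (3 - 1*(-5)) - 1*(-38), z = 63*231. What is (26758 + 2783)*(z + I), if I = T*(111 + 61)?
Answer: 663638565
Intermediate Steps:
z = 14553
T = 46 (T = (3 + 5) + 38 = 8 + 38 = 46)
I = 7912 (I = 46*(111 + 61) = 46*172 = 7912)
(26758 + 2783)*(z + I) = (26758 + 2783)*(14553 + 7912) = 29541*22465 = 663638565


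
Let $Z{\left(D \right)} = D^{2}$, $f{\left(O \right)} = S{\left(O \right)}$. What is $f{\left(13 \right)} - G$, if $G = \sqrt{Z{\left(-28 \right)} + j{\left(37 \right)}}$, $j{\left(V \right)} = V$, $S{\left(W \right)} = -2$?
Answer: $-2 - \sqrt{821} \approx -30.653$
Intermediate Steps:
$f{\left(O \right)} = -2$
$G = \sqrt{821}$ ($G = \sqrt{\left(-28\right)^{2} + 37} = \sqrt{784 + 37} = \sqrt{821} \approx 28.653$)
$f{\left(13 \right)} - G = -2 - \sqrt{821}$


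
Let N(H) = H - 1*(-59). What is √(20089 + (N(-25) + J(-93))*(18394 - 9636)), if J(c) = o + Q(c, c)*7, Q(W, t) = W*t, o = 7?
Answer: √530614761 ≈ 23035.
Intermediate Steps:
N(H) = 59 + H (N(H) = H + 59 = 59 + H)
J(c) = 7 + 7*c² (J(c) = 7 + (c*c)*7 = 7 + c²*7 = 7 + 7*c²)
√(20089 + (N(-25) + J(-93))*(18394 - 9636)) = √(20089 + ((59 - 25) + (7 + 7*(-93)²))*(18394 - 9636)) = √(20089 + (34 + (7 + 7*8649))*8758) = √(20089 + (34 + (7 + 60543))*8758) = √(20089 + (34 + 60550)*8758) = √(20089 + 60584*8758) = √(20089 + 530594672) = √530614761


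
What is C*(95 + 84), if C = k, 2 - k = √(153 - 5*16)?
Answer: 358 - 179*√73 ≈ -1171.4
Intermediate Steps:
k = 2 - √73 (k = 2 - √(153 - 5*16) = 2 - √(153 - 80) = 2 - √73 ≈ -6.5440)
C = 2 - √73 ≈ -6.5440
C*(95 + 84) = (2 - √73)*(95 + 84) = (2 - √73)*179 = 358 - 179*√73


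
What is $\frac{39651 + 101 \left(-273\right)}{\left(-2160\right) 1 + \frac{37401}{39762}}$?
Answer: $- \frac{160081812}{28616173} \approx -5.5941$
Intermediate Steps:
$\frac{39651 + 101 \left(-273\right)}{\left(-2160\right) 1 + \frac{37401}{39762}} = \frac{39651 - 27573}{-2160 + 37401 \cdot \frac{1}{39762}} = \frac{12078}{-2160 + \frac{12467}{13254}} = \frac{12078}{- \frac{28616173}{13254}} = 12078 \left(- \frac{13254}{28616173}\right) = - \frac{160081812}{28616173}$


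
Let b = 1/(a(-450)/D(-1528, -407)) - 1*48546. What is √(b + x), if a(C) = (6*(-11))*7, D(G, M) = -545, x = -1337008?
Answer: I*√295737936186/462 ≈ 1177.1*I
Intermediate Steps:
a(C) = -462 (a(C) = -66*7 = -462)
b = -22427707/462 (b = 1/(-462/(-545)) - 1*48546 = 1/(-462*(-1/545)) - 48546 = 1/(462/545) - 48546 = 545/462 - 48546 = -22427707/462 ≈ -48545.)
√(b + x) = √(-22427707/462 - 1337008) = √(-640125403/462) = I*√295737936186/462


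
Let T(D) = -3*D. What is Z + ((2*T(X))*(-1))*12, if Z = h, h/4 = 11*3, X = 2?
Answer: 276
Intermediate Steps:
h = 132 (h = 4*(11*3) = 4*33 = 132)
Z = 132
Z + ((2*T(X))*(-1))*12 = 132 + ((2*(-3*2))*(-1))*12 = 132 + ((2*(-6))*(-1))*12 = 132 - 12*(-1)*12 = 132 + 12*12 = 132 + 144 = 276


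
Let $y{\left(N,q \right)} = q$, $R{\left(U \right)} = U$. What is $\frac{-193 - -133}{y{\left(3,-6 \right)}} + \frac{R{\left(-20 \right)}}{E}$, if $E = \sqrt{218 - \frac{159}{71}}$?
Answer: $10 - \frac{20 \sqrt{1087649}}{15319} \approx 8.6384$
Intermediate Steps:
$E = \frac{\sqrt{1087649}}{71}$ ($E = \sqrt{218 - \frac{159}{71}} = \sqrt{\frac{15319}{71}} = \frac{\sqrt{1087649}}{71} \approx 14.689$)
$\frac{-193 - -133}{y{\left(3,-6 \right)}} + \frac{R{\left(-20 \right)}}{E} = \frac{-193 - -133}{-6} - \frac{20}{\frac{1}{71} \sqrt{1087649}} = \left(-193 + 133\right) \left(- \frac{1}{6}\right) - 20 \frac{\sqrt{1087649}}{15319} = \left(-60\right) \left(- \frac{1}{6}\right) - \frac{20 \sqrt{1087649}}{15319} = 10 - \frac{20 \sqrt{1087649}}{15319}$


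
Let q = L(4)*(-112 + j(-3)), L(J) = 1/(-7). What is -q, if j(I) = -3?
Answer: -115/7 ≈ -16.429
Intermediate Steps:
L(J) = -1/7
q = 115/7 (q = -(-112 - 3)/7 = -1/7*(-115) = 115/7 ≈ 16.429)
-q = -1*115/7 = -115/7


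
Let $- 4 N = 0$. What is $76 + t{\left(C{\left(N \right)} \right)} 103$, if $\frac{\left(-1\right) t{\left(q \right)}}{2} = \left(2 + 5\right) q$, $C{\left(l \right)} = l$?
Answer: $76$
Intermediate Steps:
$N = 0$ ($N = \left(- \frac{1}{4}\right) 0 = 0$)
$t{\left(q \right)} = - 14 q$ ($t{\left(q \right)} = - 2 \left(2 + 5\right) q = - 2 \cdot 7 q = - 14 q$)
$76 + t{\left(C{\left(N \right)} \right)} 103 = 76 + \left(-14\right) 0 \cdot 103 = 76 + 0 \cdot 103 = 76 + 0 = 76$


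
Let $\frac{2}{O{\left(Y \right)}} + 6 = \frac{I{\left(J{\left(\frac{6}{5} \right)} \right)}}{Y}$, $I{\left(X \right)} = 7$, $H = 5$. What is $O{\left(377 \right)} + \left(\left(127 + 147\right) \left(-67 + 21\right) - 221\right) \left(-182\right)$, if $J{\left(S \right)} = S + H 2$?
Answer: $\frac{5263507496}{2255} \approx 2.3341 \cdot 10^{6}$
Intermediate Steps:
$J{\left(S \right)} = 10 + S$ ($J{\left(S \right)} = S + 5 \cdot 2 = S + 10 = 10 + S$)
$O{\left(Y \right)} = \frac{2}{-6 + \frac{7}{Y}}$
$O{\left(377 \right)} + \left(\left(127 + 147\right) \left(-67 + 21\right) - 221\right) \left(-182\right) = \left(-2\right) 377 \frac{1}{-7 + 6 \cdot 377} + \left(\left(127 + 147\right) \left(-67 + 21\right) - 221\right) \left(-182\right) = \left(-2\right) 377 \frac{1}{-7 + 2262} + \left(274 \left(-46\right) - 221\right) \left(-182\right) = \left(-2\right) 377 \cdot \frac{1}{2255} + \left(-12604 - 221\right) \left(-182\right) = \left(-2\right) 377 \cdot \frac{1}{2255} - -2334150 = - \frac{754}{2255} + 2334150 = \frac{5263507496}{2255}$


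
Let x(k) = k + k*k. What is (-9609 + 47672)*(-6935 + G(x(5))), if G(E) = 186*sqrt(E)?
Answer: -263966905 + 7079718*sqrt(30) ≈ -2.2519e+8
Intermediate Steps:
x(k) = k + k**2
(-9609 + 47672)*(-6935 + G(x(5))) = (-9609 + 47672)*(-6935 + 186*sqrt(5*(1 + 5))) = 38063*(-6935 + 186*sqrt(5*6)) = 38063*(-6935 + 186*sqrt(30)) = -263966905 + 7079718*sqrt(30)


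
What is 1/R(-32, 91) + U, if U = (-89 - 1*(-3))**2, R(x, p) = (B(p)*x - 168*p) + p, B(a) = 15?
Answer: 115947091/15677 ≈ 7396.0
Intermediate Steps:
R(x, p) = -167*p + 15*x (R(x, p) = (15*x - 168*p) + p = (-168*p + 15*x) + p = -167*p + 15*x)
U = 7396 (U = (-89 + 3)**2 = (-86)**2 = 7396)
1/R(-32, 91) + U = 1/(-167*91 + 15*(-32)) + 7396 = 1/(-15197 - 480) + 7396 = 1/(-15677) + 7396 = -1/15677 + 7396 = 115947091/15677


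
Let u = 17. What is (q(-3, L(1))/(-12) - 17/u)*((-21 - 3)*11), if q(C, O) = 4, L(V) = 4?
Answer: 352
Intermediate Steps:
(q(-3, L(1))/(-12) - 17/u)*((-21 - 3)*11) = (4/(-12) - 17/17)*((-21 - 3)*11) = (4*(-1/12) - 17*1/17)*(-24*11) = (-⅓ - 1)*(-264) = -4/3*(-264) = 352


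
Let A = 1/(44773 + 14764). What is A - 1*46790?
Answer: -2785736229/59537 ≈ -46790.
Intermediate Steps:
A = 1/59537 ≈ 1.6796e-5
A - 1*46790 = 1/59537 - 1*46790 = 1/59537 - 46790 = -2785736229/59537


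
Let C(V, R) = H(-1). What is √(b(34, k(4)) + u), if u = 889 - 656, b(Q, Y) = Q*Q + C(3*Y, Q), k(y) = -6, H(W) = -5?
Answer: 2*√346 ≈ 37.202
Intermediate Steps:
C(V, R) = -5
b(Q, Y) = -5 + Q² (b(Q, Y) = Q*Q - 5 = Q² - 5 = -5 + Q²)
u = 233
√(b(34, k(4)) + u) = √((-5 + 34²) + 233) = √((-5 + 1156) + 233) = √(1151 + 233) = √1384 = 2*√346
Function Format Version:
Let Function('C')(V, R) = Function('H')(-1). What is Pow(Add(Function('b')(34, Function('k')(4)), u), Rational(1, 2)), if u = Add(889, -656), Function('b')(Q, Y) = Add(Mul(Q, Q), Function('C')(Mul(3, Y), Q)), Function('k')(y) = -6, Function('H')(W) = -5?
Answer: Mul(2, Pow(346, Rational(1, 2))) ≈ 37.202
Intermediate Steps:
Function('C')(V, R) = -5
Function('b')(Q, Y) = Add(-5, Pow(Q, 2)) (Function('b')(Q, Y) = Add(Mul(Q, Q), -5) = Add(Pow(Q, 2), -5) = Add(-5, Pow(Q, 2)))
u = 233
Pow(Add(Function('b')(34, Function('k')(4)), u), Rational(1, 2)) = Pow(Add(Add(-5, Pow(34, 2)), 233), Rational(1, 2)) = Pow(Add(Add(-5, 1156), 233), Rational(1, 2)) = Pow(Add(1151, 233), Rational(1, 2)) = Pow(1384, Rational(1, 2)) = Mul(2, Pow(346, Rational(1, 2)))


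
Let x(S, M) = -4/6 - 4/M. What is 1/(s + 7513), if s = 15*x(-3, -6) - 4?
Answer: 1/7509 ≈ 0.00013317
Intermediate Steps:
x(S, M) = -2/3 - 4/M (x(S, M) = -4*1/6 - 4/M = -2/3 - 4/M)
s = -4 (s = 15*(-2/3 - 4/(-6)) - 4 = 15*(-2/3 - 4*(-1/6)) - 4 = 15*(-2/3 + 2/3) - 4 = 15*0 - 4 = 0 - 4 = -4)
1/(s + 7513) = 1/(-4 + 7513) = 1/7509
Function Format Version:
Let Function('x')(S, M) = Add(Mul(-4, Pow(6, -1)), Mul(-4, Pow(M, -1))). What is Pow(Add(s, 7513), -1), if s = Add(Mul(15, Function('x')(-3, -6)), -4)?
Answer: Rational(1, 7509) ≈ 0.00013317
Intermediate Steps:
Function('x')(S, M) = Add(Rational(-2, 3), Mul(-4, Pow(M, -1))) (Function('x')(S, M) = Add(Mul(-4, Rational(1, 6)), Mul(-4, Pow(M, -1))) = Add(Rational(-2, 3), Mul(-4, Pow(M, -1))))
s = -4 (s = Add(Mul(15, Add(Rational(-2, 3), Mul(-4, Pow(-6, -1)))), -4) = Add(Mul(15, Add(Rational(-2, 3), Mul(-4, Rational(-1, 6)))), -4) = Add(Mul(15, Add(Rational(-2, 3), Rational(2, 3))), -4) = Add(Mul(15, 0), -4) = Add(0, -4) = -4)
Pow(Add(s, 7513), -1) = Pow(Add(-4, 7513), -1) = Pow(7509, -1) = Rational(1, 7509)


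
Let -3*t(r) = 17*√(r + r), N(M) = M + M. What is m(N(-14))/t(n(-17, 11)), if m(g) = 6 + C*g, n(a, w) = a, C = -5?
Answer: 219*I*√34/289 ≈ 4.4186*I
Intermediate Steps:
N(M) = 2*M
m(g) = 6 - 5*g
t(r) = -17*√2*√r/3 (t(r) = -17*√(r + r)/3 = -17*√(2*r)/3 = -17*√2*√r/3)
m(N(-14))/t(n(-17, 11)) = (6 - 10*(-14))/((-17*√2*√(-17)/3)) = (6 - 5*(-28))/((-17*√2*I*√17/3)) = (6 + 140)/((-17*I*√34/3)) = 146*(3*I*√34/578) = 219*I*√34/289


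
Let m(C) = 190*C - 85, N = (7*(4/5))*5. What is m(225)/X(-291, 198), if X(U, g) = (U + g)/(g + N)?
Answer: -9642290/93 ≈ -1.0368e+5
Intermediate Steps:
N = 28 (N = (7*(4*(⅕)))*5 = (7*(⅘))*5 = (28/5)*5 = 28)
m(C) = -85 + 190*C
X(U, g) = (U + g)/(28 + g) (X(U, g) = (U + g)/(g + 28) = (U + g)/(28 + g))
m(225)/X(-291, 198) = (-85 + 190*225)/(((-291 + 198)/(28 + 198))) = (-85 + 42750)/((-93/226)) = 42665/(((1/226)*(-93))) = 42665/(-93/226) = 42665*(-226/93) = -9642290/93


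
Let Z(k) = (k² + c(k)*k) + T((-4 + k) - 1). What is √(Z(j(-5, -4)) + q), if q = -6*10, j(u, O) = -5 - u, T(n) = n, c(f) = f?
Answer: I*√65 ≈ 8.0623*I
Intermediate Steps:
Z(k) = -5 + k + 2*k² (Z(k) = (k² + k*k) + ((-4 + k) - 1) = (k² + k²) + (-5 + k) = 2*k² + (-5 + k) = -5 + k + 2*k²)
q = -60
√(Z(j(-5, -4)) + q) = √((-5 + (-5 - 1*(-5)) + 2*(-5 - 1*(-5))²) - 60) = √((-5 + (-5 + 5) + 2*(-5 + 5)²) - 60) = √((-5 + 0 + 2*0²) - 60) = √((-5 + 0 + 2*0) - 60) = √((-5 + 0 + 0) - 60) = √(-5 - 60) = √(-65) = I*√65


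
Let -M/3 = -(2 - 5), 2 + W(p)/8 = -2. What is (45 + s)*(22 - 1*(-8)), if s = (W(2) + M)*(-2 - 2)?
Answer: 6270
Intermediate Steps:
W(p) = -32 (W(p) = -16 + 8*(-2) = -16 - 16 = -32)
M = -9 (M = -(-3)*(2 - 5) = -(-3)*(-3) = -3*3 = -9)
s = 164 (s = (-32 - 9)*(-2 - 2) = -41*(-4) = 164)
(45 + s)*(22 - 1*(-8)) = (45 + 164)*(22 - 1*(-8)) = 209*(22 + 8) = 209*30 = 6270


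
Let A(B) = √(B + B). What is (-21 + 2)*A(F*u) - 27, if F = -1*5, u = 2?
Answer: -27 - 38*I*√5 ≈ -27.0 - 84.971*I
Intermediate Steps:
F = -5
A(B) = √2*√B (A(B) = √(2*B) = √2*√B)
(-21 + 2)*A(F*u) - 27 = (-21 + 2)*(√2*√(-5*2)) - 27 = -19*√2*√(-10) - 27 = -19*√2*I*√10 - 27 = -38*I*√5 - 27 = -27 - 38*I*√5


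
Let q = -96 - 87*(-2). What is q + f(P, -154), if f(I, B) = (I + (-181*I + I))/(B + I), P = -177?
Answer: -5865/331 ≈ -17.719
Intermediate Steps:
f(I, B) = -179*I/(B + I) (f(I, B) = (I - 180*I)/(B + I) = (-179*I)/(B + I) = -179*I/(B + I))
q = 78 (q = -96 + 174 = 78)
q + f(P, -154) = 78 - 179*(-177)/(-154 - 177) = 78 - 179*(-177)/(-331) = 78 - 179*(-177)*(-1/331) = 78 - 31683/331 = -5865/331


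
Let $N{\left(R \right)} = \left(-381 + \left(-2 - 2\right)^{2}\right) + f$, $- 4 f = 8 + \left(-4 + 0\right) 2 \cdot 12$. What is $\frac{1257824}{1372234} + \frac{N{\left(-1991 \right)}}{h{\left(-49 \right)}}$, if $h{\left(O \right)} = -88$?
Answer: $\frac{290682387}{60378296} \approx 4.8144$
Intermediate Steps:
$f = 22$ ($f = - \frac{8 + \left(-4 + 0\right) 2 \cdot 12}{4} = - \frac{8 + \left(-4\right) 2 \cdot 12}{4} = - \frac{8 - 96}{4} = \left(- \frac{1}{4}\right) \left(-88\right) = 22$)
$N{\left(R \right)} = -343$ ($N{\left(R \right)} = \left(-381 + \left(-2 - 2\right)^{2}\right) + 22 = \left(-381 + \left(-4\right)^{2}\right) + 22 = \left(-381 + 16\right) + 22 = -365 + 22 = -343$)
$\frac{1257824}{1372234} + \frac{N{\left(-1991 \right)}}{h{\left(-49 \right)}} = \frac{1257824}{1372234} - \frac{343}{-88} = 1257824 \cdot \frac{1}{1372234} - - \frac{343}{88} = \frac{628912}{686117} + \frac{343}{88} = \frac{290682387}{60378296}$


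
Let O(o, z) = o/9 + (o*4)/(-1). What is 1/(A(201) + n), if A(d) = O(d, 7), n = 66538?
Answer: 3/197269 ≈ 1.5208e-5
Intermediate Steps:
O(o, z) = -35*o/9 (O(o, z) = o*(⅑) + (4*o)*(-1) = o/9 - 4*o = -35*o/9)
A(d) = -35*d/9
1/(A(201) + n) = 1/(-35/9*201 + 66538) = 1/(-2345/3 + 66538) = 1/(197269/3) = 3/197269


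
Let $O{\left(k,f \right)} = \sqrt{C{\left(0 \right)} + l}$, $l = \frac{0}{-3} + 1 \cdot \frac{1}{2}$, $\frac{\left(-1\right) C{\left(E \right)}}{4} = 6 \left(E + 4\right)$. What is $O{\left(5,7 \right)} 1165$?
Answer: $\frac{1165 i \sqrt{382}}{2} \approx 11385.0 i$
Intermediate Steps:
$C{\left(E \right)} = -96 - 24 E$ ($C{\left(E \right)} = - 4 \cdot 6 \left(E + 4\right) = - 4 \cdot 6 \left(4 + E\right) = - 4 \left(24 + 6 E\right) = -96 - 24 E$)
$l = \frac{1}{2}$ ($l = 0 \left(- \frac{1}{3}\right) + 1 \cdot \frac{1}{2} = 0 + \frac{1}{2} = \frac{1}{2} \approx 0.5$)
$O{\left(k,f \right)} = \frac{i \sqrt{382}}{2}$ ($O{\left(k,f \right)} = \sqrt{\left(-96 - 0\right) + \frac{1}{2}} = \sqrt{\left(-96 + 0\right) + \frac{1}{2}} = \sqrt{-96 + \frac{1}{2}} = \sqrt{- \frac{191}{2}} = \frac{i \sqrt{382}}{2}$)
$O{\left(5,7 \right)} 1165 = \frac{i \sqrt{382}}{2} \cdot 1165 = \frac{1165 i \sqrt{382}}{2}$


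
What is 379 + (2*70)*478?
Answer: 67299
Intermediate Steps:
379 + (2*70)*478 = 379 + 140*478 = 379 + 66920 = 67299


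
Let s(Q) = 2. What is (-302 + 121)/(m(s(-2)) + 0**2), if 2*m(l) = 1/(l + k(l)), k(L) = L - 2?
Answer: -724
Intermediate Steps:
k(L) = -2 + L
m(l) = 1/(2*(-2 + 2*l)) (m(l) = 1/(2*(l + (-2 + l))) = 1/(2*(-2 + 2*l)))
(-302 + 121)/(m(s(-2)) + 0**2) = (-302 + 121)/(1/(4*(-1 + 2)) + 0**2) = -181/((1/4)/1 + 0) = -181/((1/4)*1 + 0) = -181/(1/4 + 0) = -181/1/4 = -181*4 = -724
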